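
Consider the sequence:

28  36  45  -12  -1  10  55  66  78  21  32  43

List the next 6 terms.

91, 105, 120, 54, 65, 76

Positions follow the repeating pattern AAABBB; grouping by letter gives 2 tracks.
Subsequence A is 28, 36, 45, 55, 66, 78, which is the triangular numbers T_7, T_8, ….
Subsequence B is -12, -1, 10, 21, 32, 43, which is adding 11 each time.
The 13th slot belongs to subsequence A; its 7th term is 91.
The 14th slot belongs to subsequence A; its 8th term is 105.
Position 15 → subsequence A, term 9 = 120.
The 16th slot belongs to subsequence B; its 7th term is 54.
Term 17 comes from subsequence B (its 8th entry): 65.
Position 18 falls in subsequence B as its term 9, giving 76.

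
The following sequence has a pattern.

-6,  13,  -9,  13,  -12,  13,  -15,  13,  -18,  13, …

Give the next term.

The terms cycle through 2 interleaved subsequences.
Track A = -6, -9, -12, -15, -18: subtracting 3 each time.
Track B = 13, 13, 13, 13, 13: constant 13.
The 11th slot belongs to track A; its 6th term is -21.

-21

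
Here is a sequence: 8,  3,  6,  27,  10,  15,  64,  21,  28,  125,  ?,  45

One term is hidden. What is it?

The slot pattern repeats as ABB (period 3), so there are 2 interleaved tracks.
Track A: 8, 27, 64, 125 — consecutive cubes n³ from n = 2.
Track B: 3, 6, 10, 15, 21, 28, ?, 45 — triangular numbers n(n+1)/2 for n = 2, 3, ….
Filling track B at index 7 by its rule yields 36.

36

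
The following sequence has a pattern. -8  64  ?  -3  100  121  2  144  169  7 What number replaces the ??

Reading positions in blocks of 3 reveals the pattern ABB — 2 tracks woven together.
Track A: -8, -3, 2, 7. Adding 5 each time.
Track B: 64, ?, 100, 121, 144, 169. Perfect squares starting at 8².
Track B's pattern makes the blank 81.

81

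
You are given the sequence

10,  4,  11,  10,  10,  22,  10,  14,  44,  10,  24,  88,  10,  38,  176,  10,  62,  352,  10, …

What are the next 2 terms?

100, 704

Read the sequence 3 terms at a time; column i is its own pattern.
Track A = 10, 10, 10, 10, 10, 10, 10: always 10.
Track B = 4, 10, 14, 24, 38, 62: Fibonacci-style (each term is the sum of the two before it).
Track C = 11, 22, 44, 88, 176, 352: geometric with ratio 2.
Term 20 comes from track B (its 7th entry): 100.
The 21st slot belongs to track C; its 7th term is 704.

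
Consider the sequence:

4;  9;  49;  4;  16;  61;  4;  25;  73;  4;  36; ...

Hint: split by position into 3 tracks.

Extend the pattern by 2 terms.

Split by position mod 3 into 3 tracks.
Track A is 4, 4, 4, 4, which is constant 4.
Track B is 9, 16, 25, 36, which is the squares 3², 4², 5², ….
Track C is 49, 61, 73, which is linear: a_n = 37 + 12·n.
Term 12 comes from track C (its 4th entry): 85.
The 13th slot belongs to track A; its 5th term is 4.

85, 4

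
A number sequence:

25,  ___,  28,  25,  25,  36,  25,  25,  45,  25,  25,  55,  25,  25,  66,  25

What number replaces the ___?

25

Reading positions in blocks of 3 reveals the pattern AAB — 2 tracks woven together.
Stream A: 25, ?, 25, 25, 25, 25, 25, 25, 25, 25, 25 — constant 25.
Stream B: 28, 36, 45, 55, 66 — triangular numbers n(n+1)/2 for n = 7, 8, ….
Stream A's pattern makes the blank 25.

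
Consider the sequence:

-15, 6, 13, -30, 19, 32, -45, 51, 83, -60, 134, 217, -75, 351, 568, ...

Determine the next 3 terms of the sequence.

Reading positions in blocks of 3 reveals the pattern ABB — 2 tracks woven together.
Stream A: -15, -30, -45, -60, -75 (linear: a_n = −15·n).
Stream B: 6, 13, 19, 32, 51, 83, 134, 217, 351, 568 (a Fibonacci-like recurrence a_n = a_{n-1} + a_{n-2}).
Term 16 comes from stream A (its 6th entry): -90.
The 17th slot belongs to stream B; its 11th term is 919.
Term 18 comes from stream B (its 12th entry): 1487.

-90, 919, 1487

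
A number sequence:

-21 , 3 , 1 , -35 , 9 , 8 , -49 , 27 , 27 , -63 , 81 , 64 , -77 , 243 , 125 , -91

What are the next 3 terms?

Split by position mod 3: positions 1, 4, 7, … form one track, and each other residue class forms its own.
Track A: -21, -35, -49, -63, -77, -91. Subtracting 14 each time.
Track B: 3, 9, 27, 81, 243. Powers 3^1, 3^2, 3^3, ….
Track C: 1, 8, 27, 64, 125. Consecutive cubes n³ from n = 1.
Position 17 falls in track B as its term 6, giving 729.
The 18th slot belongs to track C; its 6th term is 216.
Term 19 comes from track A (its 7th entry): -105.

729, 216, -105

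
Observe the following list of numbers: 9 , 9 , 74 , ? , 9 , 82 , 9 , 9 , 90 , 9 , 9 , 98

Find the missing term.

9

Positions follow the repeating pattern AAB; grouping by letter gives 2 tracks.
Subsequence A: 9, 9, ?, 9, 9, 9, 9, 9 (the constant sequence 9).
Subsequence B: 74, 82, 90, 98 (linear: a_n = 66 + 8·n).
Subsequence A's pattern makes the blank 9.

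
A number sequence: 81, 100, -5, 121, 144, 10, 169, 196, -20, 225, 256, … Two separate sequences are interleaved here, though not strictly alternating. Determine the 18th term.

The slot pattern repeats as AAB (period 3), so there are 2 interleaved tracks.
Track A: 81, 100, 121, 144, 169, 196, 225, 256 (consecutive squares n² from n = 9).
Track B: -5, 10, -20 (a geometric progression (common ratio -2)).
Term 18 comes from track B (its 6th entry): 160.

160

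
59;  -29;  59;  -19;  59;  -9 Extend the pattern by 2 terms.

59, 1

Positions 1, 3, 5, … form one subsequence and positions 2, 4, 6, … form another.
Subsequence A: 59, 59, 59. The constant sequence 59.
Subsequence B: -29, -19, -9. Linear: a_n = -39 + 10·n.
Position 7 → subsequence A, term 4 = 59.
Position 8 falls in subsequence B as its term 4, giving 1.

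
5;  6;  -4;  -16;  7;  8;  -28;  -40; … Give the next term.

The slot pattern repeats as AABB (period 4), so there are 2 interleaved tracks.
Track A is 5, 6, 7, 8, which is arithmetic with common difference +1.
Track B is -4, -16, -28, -40, which is linear: a_n = 8 − 12·n.
Term 9 comes from track A (its 5th entry): 9.

9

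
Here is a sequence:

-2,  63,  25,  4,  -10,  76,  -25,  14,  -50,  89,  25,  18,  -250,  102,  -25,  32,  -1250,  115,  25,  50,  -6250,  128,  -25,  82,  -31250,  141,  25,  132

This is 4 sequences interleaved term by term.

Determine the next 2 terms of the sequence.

Read the sequence 4 terms at a time; column i is its own pattern.
Subsequence A is -2, -10, -50, -250, -1250, -6250, -31250, which is a geometric progression (common ratio 5).
Subsequence B is 63, 76, 89, 102, 115, 128, 141, which is adding 13 each time.
Subsequence C is 25, -25, 25, -25, 25, -25, 25, which is alternating ±25.
Subsequence D is 4, 14, 18, 32, 50, 82, 132, which is a Fibonacci-like recurrence a_n = a_{n-1} + a_{n-2}.
Position 29 falls in subsequence A as its term 8, giving -156250.
Position 30 → subsequence B, term 8 = 154.

-156250, 154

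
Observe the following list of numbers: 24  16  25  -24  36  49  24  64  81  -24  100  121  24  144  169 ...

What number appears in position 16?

Positions follow the repeating pattern ABB; grouping by letter gives 2 tracks.
Subsequence A: 24, -24, 24, -24, 24 — alternating ±24.
Subsequence B: 16, 25, 36, 49, 64, 81, 100, 121, 144, 169 — perfect squares starting at 4².
The 16th slot belongs to subsequence A; its 6th term is -24.

-24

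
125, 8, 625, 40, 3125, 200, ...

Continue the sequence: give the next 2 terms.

Positions 1, 3, 5, … form one subsequence and positions 2, 4, 6, … form another.
Subsequence A: 125, 625, 3125. Powers of 5.
Subsequence B: 8, 40, 200. Multiplying by 5 each time.
Term 7 comes from subsequence A (its 4th entry): 15625.
The 8th slot belongs to subsequence B; its 4th term is 1000.

15625, 1000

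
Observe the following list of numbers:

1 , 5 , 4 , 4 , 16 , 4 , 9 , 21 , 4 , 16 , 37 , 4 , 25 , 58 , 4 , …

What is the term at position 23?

248

Read the sequence 3 terms at a time; column i is its own pattern.
Track A is 1, 4, 9, 16, 25, which is the squares 1², 2², 3², ….
Track B is 5, 16, 21, 37, 58, which is Fibonacci-style (each term is the sum of the two before it).
Track C is 4, 4, 4, 4, 4, which is the constant sequence 4.
Position 23 falls in track B as its term 8, giving 248.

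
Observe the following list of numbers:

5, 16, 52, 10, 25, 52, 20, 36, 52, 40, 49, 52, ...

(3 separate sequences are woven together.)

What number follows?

Split by position mod 3: positions 1, 4, 7, … form one track, and each other residue class forms its own.
Track A: 5, 10, 20, 40 — multiplying by 2 each time.
Track B: 16, 25, 36, 49 — perfect squares starting at 4².
Track C: 52, 52, 52, 52 — always 52.
Position 13 falls in track A as its term 5, giving 80.

80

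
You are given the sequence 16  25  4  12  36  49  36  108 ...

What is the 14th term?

121

The slot pattern repeats as AABB (period 4), so there are 2 interleaved tracks.
Stream A = 16, 25, 36, 49: perfect squares starting at 4².
Stream B = 4, 12, 36, 108: multiplying by 3 each time.
The 14th slot belongs to stream A; its 8th term is 121.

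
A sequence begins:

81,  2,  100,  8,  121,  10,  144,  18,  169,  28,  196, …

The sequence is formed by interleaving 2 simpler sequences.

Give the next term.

Split by position mod 2 into 2 tracks.
Subsequence A: 81, 100, 121, 144, 169, 196 — the squares 9², 10², 11², ….
Subsequence B: 2, 8, 10, 18, 28 — each term equals the sum of the previous two.
Position 12 falls in subsequence B as its term 6, giving 46.

46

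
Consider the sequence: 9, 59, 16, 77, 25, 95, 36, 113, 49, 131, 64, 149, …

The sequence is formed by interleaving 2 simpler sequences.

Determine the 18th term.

Taking every 2nd term gives 2 separate tracks.
Track A is 9, 16, 25, 36, 49, 64, which is the squares 3², 4², 5², ….
Track B is 59, 77, 95, 113, 131, 149, which is arithmetic, step +18.
Position 18 → track B, term 9 = 203.

203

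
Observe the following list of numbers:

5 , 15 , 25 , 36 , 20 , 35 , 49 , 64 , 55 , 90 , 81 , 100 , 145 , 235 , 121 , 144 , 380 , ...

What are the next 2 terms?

The slot pattern repeats as AABB (period 4), so there are 2 interleaved tracks.
Track A: 5, 15, 20, 35, 55, 90, 145, 235, 380 — each term equals the sum of the previous two.
Track B: 25, 36, 49, 64, 81, 100, 121, 144 — perfect squares starting at 5².
Term 18 comes from track A (its 10th entry): 615.
Position 19 → track B, term 9 = 169.

615, 169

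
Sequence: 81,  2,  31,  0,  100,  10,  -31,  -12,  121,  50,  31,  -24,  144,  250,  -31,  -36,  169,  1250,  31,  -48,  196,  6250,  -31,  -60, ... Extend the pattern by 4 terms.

Taking every 4th term gives 4 separate tracks.
Track A: 81, 100, 121, 144, 169, 196 — perfect squares starting at 9².
Track B: 2, 10, 50, 250, 1250, 6250 — a geometric progression (common ratio 5).
Track C: 31, -31, 31, -31, 31, -31 — the oscillation 31·(−1)^(n+1).
Track D: 0, -12, -24, -36, -48, -60 — arithmetic, step −12.
Position 25 falls in track A as its term 7, giving 225.
Term 26 comes from track B (its 7th entry): 31250.
Position 27 → track C, term 7 = 31.
Term 28 comes from track D (its 7th entry): -72.

225, 31250, 31, -72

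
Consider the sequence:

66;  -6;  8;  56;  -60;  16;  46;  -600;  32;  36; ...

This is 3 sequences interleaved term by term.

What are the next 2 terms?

-6000, 64

Split by position mod 3: positions 1, 4, 7, … form one track, and each other residue class forms its own.
Subsequence A: 66, 56, 46, 36 (arithmetic, step −10).
Subsequence B: -6, -60, -600 (a geometric progression (common ratio 10)).
Subsequence C: 8, 16, 32 (powers 2^3, 2^4, 2^5, …).
Term 11 comes from subsequence B (its 4th entry): -6000.
Term 12 comes from subsequence C (its 4th entry): 64.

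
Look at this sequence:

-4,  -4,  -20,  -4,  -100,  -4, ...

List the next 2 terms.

-500, -4

Positions 1, 3, 5, … form one subsequence and positions 2, 4, 6, … form another.
Track A: -4, -20, -100. Multiplying by 5 each time.
Track B: -4, -4, -4. Always -4.
Term 7 comes from track A (its 4th entry): -500.
Term 8 comes from track B (its 4th entry): -4.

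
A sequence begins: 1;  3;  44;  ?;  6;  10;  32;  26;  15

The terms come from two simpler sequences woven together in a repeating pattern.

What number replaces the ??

The slot pattern repeats as AABB (period 4), so there are 2 interleaved tracks.
Track A = 1, 3, 6, 10, 15: the triangular numbers T_1, T_2, ….
Track B = 44, ?, 32, 26: arithmetic, step −6.
So the missing entry in track B is 38.

38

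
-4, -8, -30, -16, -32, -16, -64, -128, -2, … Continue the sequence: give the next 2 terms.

The slot pattern repeats as AAB (period 3), so there are 2 interleaved tracks.
Stream A = -4, -8, -16, -32, -64, -128: geometric with ratio 2.
Stream B = -30, -16, -2: arithmetic with common difference +14.
Term 10 comes from stream A (its 7th entry): -256.
The 11th slot belongs to stream A; its 8th term is -512.

-256, -512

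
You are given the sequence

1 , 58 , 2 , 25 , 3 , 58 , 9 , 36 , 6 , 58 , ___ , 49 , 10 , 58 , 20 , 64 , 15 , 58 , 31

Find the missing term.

Taking every 4th term gives 4 separate tracks.
Subsequence A: 1, 3, 6, 10, 15 (triangular numbers n(n+1)/2 for n = 1, 2, …).
Subsequence B: 58, 58, 58, 58, 58 (constant 58).
Subsequence C: 2, 9, ?, 20, 31 (Fibonacci-style (each term is the sum of the two before it)).
Subsequence D: 25, 36, 49, 64 (consecutive squares n² from n = 5).
The gap is subsequence C's term 3; the rule gives 11.

11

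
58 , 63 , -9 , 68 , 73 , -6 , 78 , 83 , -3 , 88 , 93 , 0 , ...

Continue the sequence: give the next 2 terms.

98, 103

Positions follow the repeating pattern AAB; grouping by letter gives 2 tracks.
Subsequence A = 58, 63, 68, 73, 78, 83, 88, 93: adding 5 each time.
Subsequence B = -9, -6, -3, 0: linear: a_n = -12 + 3·n.
Position 13 → subsequence A, term 9 = 98.
Position 14 falls in subsequence A as its term 10, giving 103.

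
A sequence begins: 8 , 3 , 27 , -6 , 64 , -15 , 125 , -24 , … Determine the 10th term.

The terms cycle through 2 interleaved subsequences.
Stream A: 8, 27, 64, 125. Consecutive cubes n³ from n = 2.
Stream B: 3, -6, -15, -24. Linear: a_n = 12 − 9·n.
The 10th slot belongs to stream B; its 5th term is -33.

-33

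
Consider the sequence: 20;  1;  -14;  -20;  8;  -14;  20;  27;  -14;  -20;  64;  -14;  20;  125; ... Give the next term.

Split by position mod 3: positions 1, 4, 7, … form one track, and each other residue class forms its own.
Track A: 20, -20, 20, -20, 20 — oscillating between 20 and -20.
Track B: 1, 8, 27, 64, 125 — the cubes 1³, 2³, 3³, ….
Track C: -14, -14, -14, -14 — always -14.
Position 15 → track C, term 5 = -14.

-14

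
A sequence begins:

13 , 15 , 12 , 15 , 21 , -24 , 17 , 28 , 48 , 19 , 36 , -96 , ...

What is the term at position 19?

25

The terms cycle through 3 interleaved subsequences.
Track A: 13, 15, 17, 19. Arithmetic with common difference +2.
Track B: 15, 21, 28, 36. Triangular numbers starting at T_5.
Track C: 12, -24, 48, -96. Geometric with ratio -2.
The 19th slot belongs to track A; its 7th term is 25.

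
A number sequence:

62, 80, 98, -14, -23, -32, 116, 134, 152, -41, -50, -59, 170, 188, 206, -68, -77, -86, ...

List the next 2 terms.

Reading positions in blocks of 6 reveals the pattern AAABBB — 2 tracks woven together.
Track A: 62, 80, 98, 116, 134, 152, 170, 188, 206 — arithmetic, step +18.
Track B: -14, -23, -32, -41, -50, -59, -68, -77, -86 — linear: a_n = -5 − 9·n.
Term 19 comes from track A (its 10th entry): 224.
Position 20 → track A, term 11 = 242.

224, 242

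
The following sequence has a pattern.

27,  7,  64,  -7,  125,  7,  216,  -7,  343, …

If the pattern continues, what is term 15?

Split by position mod 2 into 2 tracks.
Subsequence A = 27, 64, 125, 216, 343: perfect cubes starting at 3³.
Subsequence B = 7, -7, 7, -7: the oscillation 7·(−1)^(n+1).
Position 15 → subsequence A, term 8 = 1000.

1000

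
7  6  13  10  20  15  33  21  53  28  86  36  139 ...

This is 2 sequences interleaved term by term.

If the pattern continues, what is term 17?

Taking every 2nd term gives 2 separate tracks.
Subsequence A: 7, 13, 20, 33, 53, 86, 139 (each term equals the sum of the previous two).
Subsequence B: 6, 10, 15, 21, 28, 36 (triangular numbers starting at T_3).
Position 17 → subsequence A, term 9 = 364.

364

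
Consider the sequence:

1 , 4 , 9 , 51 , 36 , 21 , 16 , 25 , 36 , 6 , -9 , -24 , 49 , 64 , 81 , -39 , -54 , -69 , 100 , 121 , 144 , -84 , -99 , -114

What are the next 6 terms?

Positions follow the repeating pattern AAABBB; grouping by letter gives 2 tracks.
Subsequence A: 1, 4, 9, 16, 25, 36, 49, 64, 81, 100, 121, 144. Consecutive squares n² from n = 1.
Subsequence B: 51, 36, 21, 6, -9, -24, -39, -54, -69, -84, -99, -114. Arithmetic with common difference −15.
Position 25 → subsequence A, term 13 = 169.
Position 26 → subsequence A, term 14 = 196.
Position 27 → subsequence A, term 15 = 225.
Position 28 → subsequence B, term 13 = -129.
Position 29 falls in subsequence B as its term 14, giving -144.
Position 30 → subsequence B, term 15 = -159.

169, 196, 225, -129, -144, -159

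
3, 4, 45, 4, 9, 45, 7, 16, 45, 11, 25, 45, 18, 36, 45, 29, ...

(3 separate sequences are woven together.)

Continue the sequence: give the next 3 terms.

Split by position mod 3 into 3 tracks.
Track A = 3, 4, 7, 11, 18, 29: Fibonacci-style (each term is the sum of the two before it).
Track B = 4, 9, 16, 25, 36: the squares 2², 3², 4², ….
Track C = 45, 45, 45, 45, 45: the constant sequence 45.
Term 17 comes from track B (its 6th entry): 49.
Term 18 comes from track C (its 6th entry): 45.
Position 19 falls in track A as its term 7, giving 47.

49, 45, 47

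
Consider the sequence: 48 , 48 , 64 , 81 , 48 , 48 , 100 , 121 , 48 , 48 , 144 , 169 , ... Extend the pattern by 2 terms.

48, 48

The slot pattern repeats as AABB (period 4), so there are 2 interleaved tracks.
Stream A is 48, 48, 48, 48, 48, 48, which is constant 48.
Stream B is 64, 81, 100, 121, 144, 169, which is consecutive squares n² from n = 8.
The 13th slot belongs to stream A; its 7th term is 48.
Position 14 falls in stream A as its term 8, giving 48.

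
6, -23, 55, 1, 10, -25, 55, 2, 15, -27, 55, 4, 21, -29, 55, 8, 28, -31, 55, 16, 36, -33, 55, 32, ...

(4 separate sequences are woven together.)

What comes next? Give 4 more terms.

Split by position mod 4 into 4 tracks.
Track A: 6, 10, 15, 21, 28, 36 — triangular numbers starting at T_3.
Track B: -23, -25, -27, -29, -31, -33 — arithmetic with common difference −2.
Track C: 55, 55, 55, 55, 55, 55 — the constant sequence 55.
Track D: 1, 2, 4, 8, 16, 32 — successive powers of 2.
Position 25 → track A, term 7 = 45.
The 26th slot belongs to track B; its 7th term is -35.
Term 27 comes from track C (its 7th entry): 55.
Position 28 → track D, term 7 = 64.

45, -35, 55, 64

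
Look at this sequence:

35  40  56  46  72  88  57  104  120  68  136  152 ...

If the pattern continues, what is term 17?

200

The slot pattern repeats as ABB (period 3), so there are 2 interleaved tracks.
Stream A: 35, 46, 57, 68. Linear: a_n = 24 + 11·n.
Stream B: 40, 56, 72, 88, 104, 120, 136, 152. Arithmetic, step +16.
The 17th slot belongs to stream B; its 11th term is 200.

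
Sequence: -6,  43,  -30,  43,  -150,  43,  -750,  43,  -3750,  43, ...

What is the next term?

-18750

Positions 1, 3, 5, … form one subsequence and positions 2, 4, 6, … form another.
Track A: -6, -30, -150, -750, -3750 (geometric with ratio 5).
Track B: 43, 43, 43, 43, 43 (always 43).
Position 11 → track A, term 6 = -18750.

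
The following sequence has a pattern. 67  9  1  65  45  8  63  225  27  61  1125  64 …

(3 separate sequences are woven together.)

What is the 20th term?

Taking every 3rd term gives 3 separate tracks.
Track A = 67, 65, 63, 61: linear: a_n = 69 − 2·n.
Track B = 9, 45, 225, 1125: geometric, ×5 each step.
Track C = 1, 8, 27, 64: consecutive cubes n³ from n = 1.
Term 20 comes from track B (its 7th entry): 140625.

140625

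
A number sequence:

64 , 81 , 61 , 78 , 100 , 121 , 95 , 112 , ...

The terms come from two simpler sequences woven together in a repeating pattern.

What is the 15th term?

163

Positions follow the repeating pattern AABB; grouping by letter gives 2 tracks.
Track A = 64, 81, 100, 121: consecutive squares n² from n = 8.
Track B = 61, 78, 95, 112: linear: a_n = 44 + 17·n.
Position 15 falls in track B as its term 7, giving 163.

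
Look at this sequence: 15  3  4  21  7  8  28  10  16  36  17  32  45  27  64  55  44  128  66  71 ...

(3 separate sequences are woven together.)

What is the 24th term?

512

Read the sequence 3 terms at a time; column i is its own pattern.
Track A: 15, 21, 28, 36, 45, 55, 66 — the triangular numbers T_5, T_6, ….
Track B: 3, 7, 10, 17, 27, 44, 71 — each term equals the sum of the previous two.
Track C: 4, 8, 16, 32, 64, 128 — successive powers of 2.
Position 24 → track C, term 8 = 512.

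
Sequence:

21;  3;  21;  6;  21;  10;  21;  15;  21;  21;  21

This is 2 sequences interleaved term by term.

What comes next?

Taking every 2nd term gives 2 separate tracks.
Stream A = 21, 21, 21, 21, 21, 21: the constant sequence 21.
Stream B = 3, 6, 10, 15, 21: triangular numbers starting at T_2.
Term 12 comes from stream B (its 6th entry): 28.

28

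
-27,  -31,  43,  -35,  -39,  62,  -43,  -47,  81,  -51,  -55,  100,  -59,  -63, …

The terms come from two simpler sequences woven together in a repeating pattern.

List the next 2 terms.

119, -67

The slot pattern repeats as AAB (period 3), so there are 2 interleaved tracks.
Subsequence A: -27, -31, -35, -39, -43, -47, -51, -55, -59, -63. Arithmetic with common difference −4.
Subsequence B: 43, 62, 81, 100. Adding 19 each time.
Position 15 falls in subsequence B as its term 5, giving 119.
Position 16 falls in subsequence A as its term 11, giving -67.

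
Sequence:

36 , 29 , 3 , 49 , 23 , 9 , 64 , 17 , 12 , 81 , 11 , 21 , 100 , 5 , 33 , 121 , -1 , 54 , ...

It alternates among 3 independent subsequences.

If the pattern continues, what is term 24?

The terms cycle through 3 interleaved subsequences.
Track A: 36, 49, 64, 81, 100, 121 — the squares 6², 7², 8², ….
Track B: 29, 23, 17, 11, 5, -1 — arithmetic, step −6.
Track C: 3, 9, 12, 21, 33, 54 — a Fibonacci-like recurrence a_n = a_{n-1} + a_{n-2}.
The 24th slot belongs to track C; its 8th term is 141.

141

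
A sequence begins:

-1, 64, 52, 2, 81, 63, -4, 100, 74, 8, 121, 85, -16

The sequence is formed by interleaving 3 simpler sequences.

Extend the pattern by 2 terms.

Read the sequence 3 terms at a time; column i is its own pattern.
Stream A: -1, 2, -4, 8, -16 — geometric with ratio -2.
Stream B: 64, 81, 100, 121 — the squares 8², 9², 10², ….
Stream C: 52, 63, 74, 85 — adding 11 each time.
The 14th slot belongs to stream B; its 5th term is 144.
Position 15 → stream C, term 5 = 96.

144, 96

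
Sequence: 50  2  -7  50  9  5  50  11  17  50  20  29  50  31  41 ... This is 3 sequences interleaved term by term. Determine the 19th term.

Read the sequence 3 terms at a time; column i is its own pattern.
Track A: 50, 50, 50, 50, 50 — constant 50.
Track B: 2, 9, 11, 20, 31 — each term equals the sum of the previous two.
Track C: -7, 5, 17, 29, 41 — linear: a_n = -19 + 12·n.
Position 19 → track A, term 7 = 50.

50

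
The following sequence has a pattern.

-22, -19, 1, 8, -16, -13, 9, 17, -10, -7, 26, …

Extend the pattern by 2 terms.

Positions follow the repeating pattern AABB; grouping by letter gives 2 tracks.
Stream A is -22, -19, -16, -13, -10, -7, which is arithmetic with common difference +3.
Stream B is 1, 8, 9, 17, 26, which is Fibonacci-style (each term is the sum of the two before it).
Position 12 → stream B, term 6 = 43.
Term 13 comes from stream A (its 7th entry): -4.

43, -4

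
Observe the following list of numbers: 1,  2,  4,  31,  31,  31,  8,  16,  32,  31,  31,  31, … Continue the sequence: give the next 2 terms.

Positions follow the repeating pattern AAABBB; grouping by letter gives 2 tracks.
Subsequence A: 1, 2, 4, 8, 16, 32 (successive powers of 2).
Subsequence B: 31, 31, 31, 31, 31, 31 (the constant sequence 31).
Term 13 comes from subsequence A (its 7th entry): 64.
Position 14 falls in subsequence A as its term 8, giving 128.

64, 128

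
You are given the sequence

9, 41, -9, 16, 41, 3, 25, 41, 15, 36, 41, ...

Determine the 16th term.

64

Taking every 3rd term gives 3 separate tracks.
Track A: 9, 16, 25, 36. The squares 3², 4², 5², ….
Track B: 41, 41, 41, 41. Always 41.
Track C: -9, 3, 15. Adding 12 each time.
Position 16 → track A, term 6 = 64.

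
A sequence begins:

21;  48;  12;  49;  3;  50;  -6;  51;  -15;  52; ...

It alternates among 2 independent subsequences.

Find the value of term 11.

-24

Positions 1, 3, 5, … form one subsequence and positions 2, 4, 6, … form another.
Stream A is 21, 12, 3, -6, -15, which is subtracting 9 each time.
Stream B is 48, 49, 50, 51, 52, which is linear: a_n = 47 + n.
The 11th slot belongs to stream A; its 6th term is -24.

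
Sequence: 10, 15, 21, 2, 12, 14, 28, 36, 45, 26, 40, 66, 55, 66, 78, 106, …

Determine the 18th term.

The slot pattern repeats as AAABBB (period 6), so there are 2 interleaved tracks.
Subsequence A = 10, 15, 21, 28, 36, 45, 55, 66, 78: the triangular numbers T_4, T_5, ….
Subsequence B = 2, 12, 14, 26, 40, 66, 106: Fibonacci-style (each term is the sum of the two before it).
Position 18 falls in subsequence B as its term 9, giving 278.

278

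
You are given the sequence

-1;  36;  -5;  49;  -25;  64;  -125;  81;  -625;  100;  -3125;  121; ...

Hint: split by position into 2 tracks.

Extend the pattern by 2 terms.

-15625, 144

Taking every 2nd term gives 2 separate tracks.
Track A: -1, -5, -25, -125, -625, -3125 (geometric with ratio 5).
Track B: 36, 49, 64, 81, 100, 121 (perfect squares starting at 6²).
Position 13 falls in track A as its term 7, giving -15625.
The 14th slot belongs to track B; its 7th term is 144.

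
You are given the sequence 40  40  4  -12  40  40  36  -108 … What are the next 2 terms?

The slot pattern repeats as AABB (period 4), so there are 2 interleaved tracks.
Subsequence A = 40, 40, 40, 40: the constant sequence 40.
Subsequence B = 4, -12, 36, -108: geometric with ratio -3.
Position 9 falls in subsequence A as its term 5, giving 40.
Position 10 → subsequence A, term 6 = 40.

40, 40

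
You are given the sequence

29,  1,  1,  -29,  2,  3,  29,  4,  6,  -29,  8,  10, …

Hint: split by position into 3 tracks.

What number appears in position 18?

21

Read the sequence 3 terms at a time; column i is its own pattern.
Stream A = 29, -29, 29, -29: the oscillation 29·(−1)^(n+1).
Stream B = 1, 2, 4, 8: geometric with ratio 2.
Stream C = 1, 3, 6, 10: triangular numbers n(n+1)/2 for n = 1, 2, ….
Position 18 falls in stream C as its term 6, giving 21.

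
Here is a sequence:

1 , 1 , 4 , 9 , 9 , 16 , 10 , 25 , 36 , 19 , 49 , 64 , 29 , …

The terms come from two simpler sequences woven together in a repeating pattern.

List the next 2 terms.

81, 100

Reading positions in blocks of 3 reveals the pattern ABB — 2 tracks woven together.
Track A: 1, 9, 10, 19, 29 (a Fibonacci-like recurrence a_n = a_{n-1} + a_{n-2}).
Track B: 1, 4, 9, 16, 25, 36, 49, 64 (consecutive squares n² from n = 1).
Position 14 falls in track B as its term 9, giving 81.
Position 15 falls in track B as its term 10, giving 100.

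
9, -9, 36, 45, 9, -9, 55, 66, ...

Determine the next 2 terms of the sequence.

Positions follow the repeating pattern AABB; grouping by letter gives 2 tracks.
Track A: 9, -9, 9, -9 — alternating ±9.
Track B: 36, 45, 55, 66 — the triangular numbers T_8, T_9, ….
Position 9 → track A, term 5 = 9.
Position 10 → track A, term 6 = -9.

9, -9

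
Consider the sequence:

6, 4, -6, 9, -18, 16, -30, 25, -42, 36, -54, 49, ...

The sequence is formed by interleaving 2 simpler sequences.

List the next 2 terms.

Positions 1, 3, 5, … form one subsequence and positions 2, 4, 6, … form another.
Track A: 6, -6, -18, -30, -42, -54 — linear: a_n = 18 − 12·n.
Track B: 4, 9, 16, 25, 36, 49 — perfect squares starting at 2².
The 13th slot belongs to track A; its 7th term is -66.
The 14th slot belongs to track B; its 7th term is 64.

-66, 64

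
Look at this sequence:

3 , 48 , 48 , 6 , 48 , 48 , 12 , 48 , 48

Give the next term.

24

Positions follow the repeating pattern ABB; grouping by letter gives 2 tracks.
Subsequence A = 3, 6, 12: multiplying by 2 each time.
Subsequence B = 48, 48, 48, 48, 48, 48: always 48.
Position 10 → subsequence A, term 4 = 24.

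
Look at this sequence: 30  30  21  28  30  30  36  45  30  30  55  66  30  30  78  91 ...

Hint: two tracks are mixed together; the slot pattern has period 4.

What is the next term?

30

The slot pattern repeats as AABB (period 4), so there are 2 interleaved tracks.
Stream A: 30, 30, 30, 30, 30, 30, 30, 30 — constant 30.
Stream B: 21, 28, 36, 45, 55, 66, 78, 91 — triangular numbers starting at T_6.
Position 17 falls in stream A as its term 9, giving 30.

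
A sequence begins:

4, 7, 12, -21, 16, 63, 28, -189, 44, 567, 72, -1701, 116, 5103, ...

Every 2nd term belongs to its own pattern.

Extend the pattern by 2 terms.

Positions 1, 3, 5, … form one subsequence and positions 2, 4, 6, … form another.
Track A is 4, 12, 16, 28, 44, 72, 116, which is a Fibonacci-like recurrence a_n = a_{n-1} + a_{n-2}.
Track B is 7, -21, 63, -189, 567, -1701, 5103, which is geometric, ×-3 each step.
The 15th slot belongs to track A; its 8th term is 188.
Position 16 falls in track B as its term 8, giving -15309.

188, -15309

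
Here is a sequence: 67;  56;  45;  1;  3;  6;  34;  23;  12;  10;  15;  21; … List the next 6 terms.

1, -10, -21, 28, 36, 45

The slot pattern repeats as AAABBB (period 6), so there are 2 interleaved tracks.
Stream A: 67, 56, 45, 34, 23, 12. Arithmetic with common difference −11.
Stream B: 1, 3, 6, 10, 15, 21. Triangular numbers starting at T_1.
The 13th slot belongs to stream A; its 7th term is 1.
Position 14 → stream A, term 8 = -10.
Position 15 falls in stream A as its term 9, giving -21.
Term 16 comes from stream B (its 7th entry): 28.
Position 17 → stream B, term 8 = 36.
The 18th slot belongs to stream B; its 9th term is 45.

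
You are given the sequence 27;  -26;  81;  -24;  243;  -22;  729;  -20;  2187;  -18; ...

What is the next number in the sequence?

6561

Odd-indexed and even-indexed terms follow separate rules.
Track A is 27, 81, 243, 729, 2187, which is successive powers of 3.
Track B is -26, -24, -22, -20, -18, which is adding 2 each time.
Position 11 → track A, term 6 = 6561.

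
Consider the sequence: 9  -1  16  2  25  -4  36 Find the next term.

8

Positions 1, 3, 5, … form one subsequence and positions 2, 4, 6, … form another.
Subsequence A: 9, 16, 25, 36. The squares 3², 4², 5², ….
Subsequence B: -1, 2, -4. Multiplying by -2 each time.
Term 8 comes from subsequence B (its 4th entry): 8.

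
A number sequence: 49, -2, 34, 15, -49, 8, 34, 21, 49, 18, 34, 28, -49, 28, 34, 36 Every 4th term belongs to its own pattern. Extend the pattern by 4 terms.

Taking every 4th term gives 4 separate tracks.
Subsequence A: 49, -49, 49, -49. Oscillating between 49 and -49.
Subsequence B: -2, 8, 18, 28. Linear: a_n = -12 + 10·n.
Subsequence C: 34, 34, 34, 34. Always 34.
Subsequence D: 15, 21, 28, 36. Triangular numbers starting at T_5.
Position 17 falls in subsequence A as its term 5, giving 49.
Position 18 falls in subsequence B as its term 5, giving 38.
Term 19 comes from subsequence C (its 5th entry): 34.
Position 20 falls in subsequence D as its term 5, giving 45.

49, 38, 34, 45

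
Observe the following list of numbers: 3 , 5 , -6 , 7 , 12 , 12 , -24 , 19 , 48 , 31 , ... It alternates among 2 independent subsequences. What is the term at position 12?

Taking every 2nd term gives 2 separate tracks.
Stream A is 3, -6, 12, -24, 48, which is geometric with ratio -2.
Stream B is 5, 7, 12, 19, 31, which is each term equals the sum of the previous two.
Position 12 → stream B, term 6 = 50.

50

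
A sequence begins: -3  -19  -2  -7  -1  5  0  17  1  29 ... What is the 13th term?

3

The terms cycle through 2 interleaved subsequences.
Track A is -3, -2, -1, 0, 1, which is adding 1 each time.
Track B is -19, -7, 5, 17, 29, which is arithmetic, step +12.
Position 13 → track A, term 7 = 3.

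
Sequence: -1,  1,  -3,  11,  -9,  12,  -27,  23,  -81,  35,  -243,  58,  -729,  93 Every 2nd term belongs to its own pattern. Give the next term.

Positions 1, 3, 5, … form one subsequence and positions 2, 4, 6, … form another.
Stream A: -1, -3, -9, -27, -81, -243, -729 (a geometric progression (common ratio 3)).
Stream B: 1, 11, 12, 23, 35, 58, 93 (each term equals the sum of the previous two).
Position 15 → stream A, term 8 = -2187.

-2187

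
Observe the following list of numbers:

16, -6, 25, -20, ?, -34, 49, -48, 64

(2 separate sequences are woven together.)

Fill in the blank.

The terms cycle through 2 interleaved subsequences.
Track A = 16, 25, ?, 49, 64: consecutive squares n² from n = 4.
Track B = -6, -20, -34, -48: linear: a_n = 8 − 14·n.
Filling track A at index 3 by its rule yields 36.

36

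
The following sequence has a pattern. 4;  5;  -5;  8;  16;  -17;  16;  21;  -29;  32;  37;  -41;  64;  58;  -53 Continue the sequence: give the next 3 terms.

Split by position mod 3: positions 1, 4, 7, … form one track, and each other residue class forms its own.
Stream A: 4, 8, 16, 32, 64 — successive powers of 2.
Stream B: 5, 16, 21, 37, 58 — a Fibonacci-like recurrence a_n = a_{n-1} + a_{n-2}.
Stream C: -5, -17, -29, -41, -53 — linear: a_n = 7 − 12·n.
Position 16 → stream A, term 6 = 128.
Position 17 → stream B, term 6 = 95.
Term 18 comes from stream C (its 6th entry): -65.

128, 95, -65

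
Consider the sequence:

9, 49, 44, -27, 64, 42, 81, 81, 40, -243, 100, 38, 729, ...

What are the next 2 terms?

121, 36

The terms cycle through 3 interleaved subsequences.
Subsequence A: 9, -27, 81, -243, 729 — geometric with ratio -3.
Subsequence B: 49, 64, 81, 100 — the squares 7², 8², 9², ….
Subsequence C: 44, 42, 40, 38 — linear: a_n = 46 − 2·n.
Position 14 falls in subsequence B as its term 5, giving 121.
The 15th slot belongs to subsequence C; its 5th term is 36.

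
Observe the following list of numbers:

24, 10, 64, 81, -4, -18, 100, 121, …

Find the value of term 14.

-74

Positions follow the repeating pattern AABB; grouping by letter gives 2 tracks.
Track A: 24, 10, -4, -18 (arithmetic with common difference −14).
Track B: 64, 81, 100, 121 (perfect squares starting at 8²).
Position 14 → track A, term 8 = -74.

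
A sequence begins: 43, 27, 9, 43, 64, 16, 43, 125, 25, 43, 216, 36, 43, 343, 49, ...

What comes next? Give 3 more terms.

The terms cycle through 3 interleaved subsequences.
Track A: 43, 43, 43, 43, 43 (constant 43).
Track B: 27, 64, 125, 216, 343 (consecutive cubes n³ from n = 3).
Track C: 9, 16, 25, 36, 49 (perfect squares starting at 3²).
Position 16 → track A, term 6 = 43.
Position 17 falls in track B as its term 6, giving 512.
The 18th slot belongs to track C; its 6th term is 64.

43, 512, 64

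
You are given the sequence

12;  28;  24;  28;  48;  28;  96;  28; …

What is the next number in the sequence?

Taking every 2nd term gives 2 separate tracks.
Track A is 12, 24, 48, 96, which is multiplying by 2 each time.
Track B is 28, 28, 28, 28, which is always 28.
Position 9 falls in track A as its term 5, giving 192.

192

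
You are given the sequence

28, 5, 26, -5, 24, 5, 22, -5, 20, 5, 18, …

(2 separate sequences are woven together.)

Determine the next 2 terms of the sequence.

The terms cycle through 2 interleaved subsequences.
Track A is 28, 26, 24, 22, 20, 18, which is arithmetic with common difference −2.
Track B is 5, -5, 5, -5, 5, which is oscillating between 5 and -5.
Term 12 comes from track B (its 6th entry): -5.
The 13th slot belongs to track A; its 7th term is 16.

-5, 16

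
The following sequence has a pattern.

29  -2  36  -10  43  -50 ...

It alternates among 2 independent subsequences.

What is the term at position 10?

Taking every 2nd term gives 2 separate tracks.
Subsequence A: 29, 36, 43 — arithmetic with common difference +7.
Subsequence B: -2, -10, -50 — a geometric progression (common ratio 5).
The 10th slot belongs to subsequence B; its 5th term is -1250.

-1250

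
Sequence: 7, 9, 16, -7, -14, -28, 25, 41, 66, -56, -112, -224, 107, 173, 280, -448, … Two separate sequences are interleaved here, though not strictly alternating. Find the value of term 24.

-14336

Reading positions in blocks of 6 reveals the pattern AAABBB — 2 tracks woven together.
Subsequence A = 7, 9, 16, 25, 41, 66, 107, 173, 280: Fibonacci-style (each term is the sum of the two before it).
Subsequence B = -7, -14, -28, -56, -112, -224, -448: multiplying by 2 each time.
Position 24 → subsequence B, term 12 = -14336.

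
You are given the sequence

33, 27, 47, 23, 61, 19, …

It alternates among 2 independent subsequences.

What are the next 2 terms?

75, 15

Split by position mod 2 into 2 tracks.
Stream A: 33, 47, 61. Arithmetic with common difference +14.
Stream B: 27, 23, 19. Linear: a_n = 31 − 4·n.
The 7th slot belongs to stream A; its 4th term is 75.
The 8th slot belongs to stream B; its 4th term is 15.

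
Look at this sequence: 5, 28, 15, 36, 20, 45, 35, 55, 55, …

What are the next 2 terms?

66, 90

Odd-indexed and even-indexed terms follow separate rules.
Stream A is 5, 15, 20, 35, 55, which is each term equals the sum of the previous two.
Stream B is 28, 36, 45, 55, which is triangular numbers n(n+1)/2 for n = 7, 8, ….
The 10th slot belongs to stream B; its 5th term is 66.
The 11th slot belongs to stream A; its 6th term is 90.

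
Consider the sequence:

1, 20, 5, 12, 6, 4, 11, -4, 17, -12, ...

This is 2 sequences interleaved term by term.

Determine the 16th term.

Taking every 2nd term gives 2 separate tracks.
Stream A is 1, 5, 6, 11, 17, which is a Fibonacci-like recurrence a_n = a_{n-1} + a_{n-2}.
Stream B is 20, 12, 4, -4, -12, which is arithmetic, step −8.
Position 16 → stream B, term 8 = -36.

-36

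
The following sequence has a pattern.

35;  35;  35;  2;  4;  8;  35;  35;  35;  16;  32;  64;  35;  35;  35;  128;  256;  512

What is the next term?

35

The slot pattern repeats as AAABBB (period 6), so there are 2 interleaved tracks.
Stream A: 35, 35, 35, 35, 35, 35, 35, 35, 35. Constant 35.
Stream B: 2, 4, 8, 16, 32, 64, 128, 256, 512. Powers of 2.
Position 19 falls in stream A as its term 10, giving 35.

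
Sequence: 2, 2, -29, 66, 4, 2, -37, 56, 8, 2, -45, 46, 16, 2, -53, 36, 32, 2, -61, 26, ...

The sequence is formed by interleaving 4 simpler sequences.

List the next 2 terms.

Split by position mod 4: positions 1, 5, 9, … form one track, and each other residue class forms its own.
Track A is 2, 4, 8, 16, 32, which is powers of 2.
Track B is 2, 2, 2, 2, 2, which is the constant sequence 2.
Track C is -29, -37, -45, -53, -61, which is subtracting 8 each time.
Track D is 66, 56, 46, 36, 26, which is subtracting 10 each time.
Term 21 comes from track A (its 6th entry): 64.
Position 22 falls in track B as its term 6, giving 2.

64, 2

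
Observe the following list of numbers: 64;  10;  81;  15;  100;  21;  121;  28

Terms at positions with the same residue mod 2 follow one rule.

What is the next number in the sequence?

144

Taking every 2nd term gives 2 separate tracks.
Track A is 64, 81, 100, 121, which is the squares 8², 9², 10², ….
Track B is 10, 15, 21, 28, which is triangular numbers n(n+1)/2 for n = 4, 5, ….
Position 9 falls in track A as its term 5, giving 144.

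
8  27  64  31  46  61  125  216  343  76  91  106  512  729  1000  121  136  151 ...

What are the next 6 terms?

Positions follow the repeating pattern AAABBB; grouping by letter gives 2 tracks.
Stream A: 8, 27, 64, 125, 216, 343, 512, 729, 1000. The cubes 2³, 3³, 4³, ….
Stream B: 31, 46, 61, 76, 91, 106, 121, 136, 151. Arithmetic, step +15.
The 19th slot belongs to stream A; its 10th term is 1331.
Position 20 → stream A, term 11 = 1728.
Term 21 comes from stream A (its 12th entry): 2197.
Position 22 falls in stream B as its term 10, giving 166.
The 23rd slot belongs to stream B; its 11th term is 181.
Position 24 → stream B, term 12 = 196.

1331, 1728, 2197, 166, 181, 196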